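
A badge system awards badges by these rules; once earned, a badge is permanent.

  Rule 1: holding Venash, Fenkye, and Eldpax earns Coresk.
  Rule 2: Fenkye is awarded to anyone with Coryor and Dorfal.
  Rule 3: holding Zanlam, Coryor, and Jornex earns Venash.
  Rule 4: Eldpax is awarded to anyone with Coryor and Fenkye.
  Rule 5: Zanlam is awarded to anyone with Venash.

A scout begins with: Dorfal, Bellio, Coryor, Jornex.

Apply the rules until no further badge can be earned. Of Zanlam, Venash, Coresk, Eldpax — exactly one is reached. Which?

With Coryor and Dorfal, Fenkye is earned (Rule 2).
With Coryor and Fenkye, Eldpax is earned (Rule 4).
Coresk would need Venash, Fenkye, and Eldpax (Rule 1), but Venash is never earned. Zanlam would need Venash (Rule 5), but Venash is never earned. Venash would need Zanlam, Coryor, and Jornex (Rule 3), but Zanlam is never earned.

Eldpax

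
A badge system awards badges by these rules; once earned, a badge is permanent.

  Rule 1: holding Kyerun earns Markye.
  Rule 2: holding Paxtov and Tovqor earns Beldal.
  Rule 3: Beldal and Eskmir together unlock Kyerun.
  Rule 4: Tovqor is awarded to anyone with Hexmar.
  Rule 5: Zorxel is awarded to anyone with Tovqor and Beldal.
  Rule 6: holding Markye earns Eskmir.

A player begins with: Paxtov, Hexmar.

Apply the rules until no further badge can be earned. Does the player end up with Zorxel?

Yes

With Hexmar, Tovqor is earned (Rule 4).
With Paxtov and Tovqor, Beldal is earned (Rule 2).
With Tovqor and Beldal, Zorxel is earned (Rule 5).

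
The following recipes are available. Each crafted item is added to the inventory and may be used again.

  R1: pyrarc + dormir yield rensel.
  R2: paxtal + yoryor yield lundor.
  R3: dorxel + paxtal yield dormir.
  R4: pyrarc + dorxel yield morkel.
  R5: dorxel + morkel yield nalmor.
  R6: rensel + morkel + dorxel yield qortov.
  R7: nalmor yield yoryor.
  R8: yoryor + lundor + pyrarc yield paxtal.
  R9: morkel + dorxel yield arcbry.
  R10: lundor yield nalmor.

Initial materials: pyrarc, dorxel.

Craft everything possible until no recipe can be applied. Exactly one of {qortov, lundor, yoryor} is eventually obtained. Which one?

pyrarc + dorxel → morkel (R4).
dorxel + morkel → nalmor (R5).
nalmor → yoryor (R7).
lundor would need paxtal and yoryor (R2), but paxtal is never obtained. qortov would need rensel, morkel, and dorxel (R6), but rensel is never obtained.

yoryor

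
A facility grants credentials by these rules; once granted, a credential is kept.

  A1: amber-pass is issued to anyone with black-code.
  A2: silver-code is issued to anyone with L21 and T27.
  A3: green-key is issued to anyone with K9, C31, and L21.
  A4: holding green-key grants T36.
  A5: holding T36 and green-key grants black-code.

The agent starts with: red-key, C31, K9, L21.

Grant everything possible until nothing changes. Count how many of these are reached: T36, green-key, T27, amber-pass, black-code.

4

Holding K9, C31, and L21 grants green-key (A3).
Holding green-key grants T36 (A4).
Holding T36 and green-key grants black-code (A5).
Holding black-code grants amber-pass (A1).
T36: reached.
green-key: reached.
No rule produces T27, and it is not given.
amber-pass: reached.
black-code: reached.
Reached: T36, green-key, amber-pass, and black-code — 4 of the 5.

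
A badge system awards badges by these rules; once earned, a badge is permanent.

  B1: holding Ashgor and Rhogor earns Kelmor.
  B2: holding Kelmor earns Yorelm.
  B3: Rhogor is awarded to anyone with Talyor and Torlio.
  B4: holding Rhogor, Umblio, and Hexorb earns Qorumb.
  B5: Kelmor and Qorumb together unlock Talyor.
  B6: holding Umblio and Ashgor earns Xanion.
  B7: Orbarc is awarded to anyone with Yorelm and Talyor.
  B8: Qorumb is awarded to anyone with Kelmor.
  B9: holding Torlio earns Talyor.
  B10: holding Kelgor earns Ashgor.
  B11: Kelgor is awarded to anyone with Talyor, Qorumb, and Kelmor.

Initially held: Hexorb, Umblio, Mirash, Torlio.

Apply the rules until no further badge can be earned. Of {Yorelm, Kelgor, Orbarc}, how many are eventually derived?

0

Yorelm would need Kelmor (B2), but Kelmor is never earned.
Kelgor would need Talyor, Qorumb, and Kelmor (B11), but Kelmor is never earned.
Orbarc would need Yorelm and Talyor (B7), but Yorelm is never earned.
None of the 3 are reached.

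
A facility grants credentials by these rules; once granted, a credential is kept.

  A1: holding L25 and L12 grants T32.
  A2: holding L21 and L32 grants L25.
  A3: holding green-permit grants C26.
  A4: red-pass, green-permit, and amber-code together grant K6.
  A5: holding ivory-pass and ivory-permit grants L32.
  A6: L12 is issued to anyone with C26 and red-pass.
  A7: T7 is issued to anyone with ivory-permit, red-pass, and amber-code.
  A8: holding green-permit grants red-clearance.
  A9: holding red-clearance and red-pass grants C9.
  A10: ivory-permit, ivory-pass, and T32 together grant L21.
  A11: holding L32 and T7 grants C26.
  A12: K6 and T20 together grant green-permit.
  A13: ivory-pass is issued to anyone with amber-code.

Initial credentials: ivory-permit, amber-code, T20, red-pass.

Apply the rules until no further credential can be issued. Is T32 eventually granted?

No

T32 would need L25 and L12 (A1), but L25 is never granted.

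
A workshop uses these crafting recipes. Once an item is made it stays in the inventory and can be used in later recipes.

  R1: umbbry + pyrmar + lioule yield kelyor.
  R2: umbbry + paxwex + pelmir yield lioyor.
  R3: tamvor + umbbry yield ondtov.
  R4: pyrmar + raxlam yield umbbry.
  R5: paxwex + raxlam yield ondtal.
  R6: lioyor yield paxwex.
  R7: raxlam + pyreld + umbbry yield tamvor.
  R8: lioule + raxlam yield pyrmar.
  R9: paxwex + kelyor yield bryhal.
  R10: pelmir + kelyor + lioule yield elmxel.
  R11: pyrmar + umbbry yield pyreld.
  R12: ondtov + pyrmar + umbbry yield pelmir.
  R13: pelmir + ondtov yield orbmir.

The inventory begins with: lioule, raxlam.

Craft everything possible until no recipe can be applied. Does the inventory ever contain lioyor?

No

lioyor would need umbbry, paxwex, and pelmir (R2), but paxwex is never obtained.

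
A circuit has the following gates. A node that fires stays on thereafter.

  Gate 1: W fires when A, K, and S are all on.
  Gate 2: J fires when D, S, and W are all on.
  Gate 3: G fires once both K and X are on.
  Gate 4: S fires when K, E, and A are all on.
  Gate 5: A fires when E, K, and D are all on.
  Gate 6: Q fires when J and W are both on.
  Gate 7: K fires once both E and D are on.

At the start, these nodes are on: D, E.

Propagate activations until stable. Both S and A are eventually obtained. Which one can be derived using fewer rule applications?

A: E and D are on, so K fires (Gate 7). Gate 5: E, K, and D on → A on. [2 rule applications]
S: E and D are on, so K fires (Gate 7). E, K, and D are on, so A fires (Gate 5). Gate 4: K, E, and A on → S on. [3 rule applications]
A needs fewer.

A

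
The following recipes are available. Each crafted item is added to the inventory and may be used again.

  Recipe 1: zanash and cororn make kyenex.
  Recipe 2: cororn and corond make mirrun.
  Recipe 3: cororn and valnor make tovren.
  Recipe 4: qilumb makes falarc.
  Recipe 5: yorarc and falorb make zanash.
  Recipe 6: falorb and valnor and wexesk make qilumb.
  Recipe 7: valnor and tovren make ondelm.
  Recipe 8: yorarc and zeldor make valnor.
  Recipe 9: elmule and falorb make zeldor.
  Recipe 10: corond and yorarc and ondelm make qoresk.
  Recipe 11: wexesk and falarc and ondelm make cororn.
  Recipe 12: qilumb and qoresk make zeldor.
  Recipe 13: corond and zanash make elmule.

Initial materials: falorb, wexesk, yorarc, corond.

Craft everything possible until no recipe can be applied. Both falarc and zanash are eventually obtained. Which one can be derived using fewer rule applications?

zanash

zanash: yorarc and falorb → zanash (Recipe 5). [1 rule application]
falarc: Using Recipe 5, yorarc and falorb make zanash. corond and zanash → elmule (Recipe 13). elmule and falorb → zeldor (Recipe 9). Using Recipe 8, yorarc and zeldor make valnor. falorb and valnor and wexesk → qilumb (Recipe 6). qilumb → falarc (Recipe 4). [6 rule applications]
zanash needs fewer.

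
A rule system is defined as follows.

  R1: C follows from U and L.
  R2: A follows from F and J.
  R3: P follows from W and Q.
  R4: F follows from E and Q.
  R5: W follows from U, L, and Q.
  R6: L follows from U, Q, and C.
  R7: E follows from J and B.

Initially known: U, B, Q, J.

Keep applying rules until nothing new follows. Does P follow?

No

P would need W and Q (R3), but W is never established.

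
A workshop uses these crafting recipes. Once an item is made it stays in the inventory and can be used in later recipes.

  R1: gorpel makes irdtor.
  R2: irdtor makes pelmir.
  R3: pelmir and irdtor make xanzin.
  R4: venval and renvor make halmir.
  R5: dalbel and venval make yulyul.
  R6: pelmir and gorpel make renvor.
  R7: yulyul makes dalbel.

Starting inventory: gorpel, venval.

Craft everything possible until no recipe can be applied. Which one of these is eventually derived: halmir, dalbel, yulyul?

halmir

Using R1, gorpel makes irdtor.
Using R2, irdtor makes pelmir.
Using R6, pelmir and gorpel make renvor.
venval and renvor → halmir (R4).
yulyul would need dalbel and venval (R5), but dalbel is never obtained. dalbel would need yulyul (R7), but yulyul is never obtained.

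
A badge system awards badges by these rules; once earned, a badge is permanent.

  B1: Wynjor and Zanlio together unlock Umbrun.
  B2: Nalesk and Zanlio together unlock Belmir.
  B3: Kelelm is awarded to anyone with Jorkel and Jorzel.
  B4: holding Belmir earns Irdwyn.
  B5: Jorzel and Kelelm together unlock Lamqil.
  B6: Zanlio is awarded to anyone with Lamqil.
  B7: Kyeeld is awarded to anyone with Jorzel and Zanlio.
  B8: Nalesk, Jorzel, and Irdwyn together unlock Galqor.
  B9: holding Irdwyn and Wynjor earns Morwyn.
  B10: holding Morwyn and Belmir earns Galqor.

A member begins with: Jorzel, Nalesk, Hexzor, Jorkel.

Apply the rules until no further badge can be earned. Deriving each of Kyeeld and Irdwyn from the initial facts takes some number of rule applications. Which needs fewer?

Kyeeld

Kyeeld: With Jorkel and Jorzel, Kelelm is earned (B3). With Jorzel and Kelelm, Lamqil is earned (B5). With Lamqil, Zanlio is earned (B6). With Jorzel and Zanlio, Kyeeld is earned (B7). [4 rule applications]
Irdwyn: With Jorkel and Jorzel, Kelelm is earned (B3). With Jorzel and Kelelm, Lamqil is earned (B5). With Lamqil, Zanlio is earned (B6). With Nalesk and Zanlio, Belmir is earned (B2). With Belmir, Irdwyn is earned (B4). [5 rule applications]
Kyeeld needs fewer.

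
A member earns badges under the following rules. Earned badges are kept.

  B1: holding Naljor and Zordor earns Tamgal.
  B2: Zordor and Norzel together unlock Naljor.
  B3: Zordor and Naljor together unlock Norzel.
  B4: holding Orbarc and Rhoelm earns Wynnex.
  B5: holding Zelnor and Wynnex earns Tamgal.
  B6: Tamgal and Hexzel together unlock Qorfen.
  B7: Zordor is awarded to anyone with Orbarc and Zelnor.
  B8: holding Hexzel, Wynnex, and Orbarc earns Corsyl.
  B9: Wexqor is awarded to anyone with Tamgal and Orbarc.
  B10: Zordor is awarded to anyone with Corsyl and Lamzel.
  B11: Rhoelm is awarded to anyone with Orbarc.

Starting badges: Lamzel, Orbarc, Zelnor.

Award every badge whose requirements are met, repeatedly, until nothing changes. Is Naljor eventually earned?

No

Naljor would need Zordor and Norzel (B2), but Norzel is never earned.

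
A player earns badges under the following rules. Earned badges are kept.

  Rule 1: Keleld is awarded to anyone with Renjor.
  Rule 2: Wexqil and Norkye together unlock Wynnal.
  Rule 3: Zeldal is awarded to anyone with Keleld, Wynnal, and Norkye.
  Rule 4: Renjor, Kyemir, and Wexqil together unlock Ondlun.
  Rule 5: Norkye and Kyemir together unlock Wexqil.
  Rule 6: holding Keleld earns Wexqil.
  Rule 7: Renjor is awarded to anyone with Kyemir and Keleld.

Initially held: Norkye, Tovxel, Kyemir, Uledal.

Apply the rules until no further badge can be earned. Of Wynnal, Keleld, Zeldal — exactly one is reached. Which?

With Norkye and Kyemir, Wexqil is earned (Rule 5).
With Wexqil and Norkye, Wynnal is earned (Rule 2).
Zeldal would need Keleld, Wynnal, and Norkye (Rule 3), but Keleld is never earned. Keleld would need Renjor (Rule 1), but Renjor is never earned.

Wynnal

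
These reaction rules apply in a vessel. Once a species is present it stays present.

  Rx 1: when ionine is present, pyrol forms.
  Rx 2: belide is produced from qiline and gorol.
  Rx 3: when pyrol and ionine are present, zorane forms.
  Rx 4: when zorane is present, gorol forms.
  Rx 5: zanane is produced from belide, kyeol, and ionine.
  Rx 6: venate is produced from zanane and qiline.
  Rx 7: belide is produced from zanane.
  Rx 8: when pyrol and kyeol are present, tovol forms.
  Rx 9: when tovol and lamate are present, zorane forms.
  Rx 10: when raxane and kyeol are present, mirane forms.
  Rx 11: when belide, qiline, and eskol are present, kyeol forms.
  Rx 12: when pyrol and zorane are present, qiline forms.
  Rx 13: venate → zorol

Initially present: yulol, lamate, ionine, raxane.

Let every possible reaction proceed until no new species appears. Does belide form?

Yes

ionine present → pyrol forms (Rx 1).
pyrol and ionine present → zorane forms (Rx 3).
zorane present → gorol forms (Rx 4).
pyrol and zorane present → qiline forms (Rx 12).
qiline and gorol present → belide forms (Rx 2).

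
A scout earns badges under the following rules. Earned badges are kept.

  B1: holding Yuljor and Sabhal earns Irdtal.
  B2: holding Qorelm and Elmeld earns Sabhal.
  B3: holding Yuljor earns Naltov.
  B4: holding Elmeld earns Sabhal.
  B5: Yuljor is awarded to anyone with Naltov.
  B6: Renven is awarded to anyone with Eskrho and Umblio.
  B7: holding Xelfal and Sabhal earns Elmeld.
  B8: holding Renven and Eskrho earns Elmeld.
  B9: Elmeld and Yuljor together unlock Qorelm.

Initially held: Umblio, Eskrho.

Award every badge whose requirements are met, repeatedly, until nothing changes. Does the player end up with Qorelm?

Qorelm would need Elmeld and Yuljor (B9), but Yuljor is never earned.

No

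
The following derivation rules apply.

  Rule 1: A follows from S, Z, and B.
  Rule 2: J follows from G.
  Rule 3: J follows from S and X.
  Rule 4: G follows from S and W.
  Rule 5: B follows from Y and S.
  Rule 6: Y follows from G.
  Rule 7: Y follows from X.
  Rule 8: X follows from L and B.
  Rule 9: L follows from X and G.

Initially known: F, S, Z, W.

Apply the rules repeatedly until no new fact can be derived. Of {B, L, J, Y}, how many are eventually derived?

From S and W, Rule 4 gives G.
From G, Rule 2 gives J.
G holds, so Y follows (Rule 6).
Y and S hold, so B follows (Rule 5).
B: reached.
L would need X and G (Rule 9), but X is never established.
J: reached.
Y: reached.
Reached: B, J, and Y — 3 of the 4.

3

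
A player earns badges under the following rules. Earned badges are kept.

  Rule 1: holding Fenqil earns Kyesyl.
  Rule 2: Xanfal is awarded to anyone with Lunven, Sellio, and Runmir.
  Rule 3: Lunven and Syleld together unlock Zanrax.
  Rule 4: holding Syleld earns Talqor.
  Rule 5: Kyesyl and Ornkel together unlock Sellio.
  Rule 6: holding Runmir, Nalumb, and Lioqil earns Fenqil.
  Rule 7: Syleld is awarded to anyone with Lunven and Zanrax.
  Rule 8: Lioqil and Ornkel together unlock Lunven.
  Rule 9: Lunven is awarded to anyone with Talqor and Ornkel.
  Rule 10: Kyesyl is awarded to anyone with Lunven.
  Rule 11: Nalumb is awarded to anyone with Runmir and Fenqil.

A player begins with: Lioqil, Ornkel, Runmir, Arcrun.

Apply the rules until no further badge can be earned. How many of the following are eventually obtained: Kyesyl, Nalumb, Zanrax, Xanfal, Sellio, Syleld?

3

With Lioqil and Ornkel, Lunven is earned (Rule 8).
With Lunven, Kyesyl is earned (Rule 10).
With Kyesyl and Ornkel, Sellio is earned (Rule 5).
With Lunven, Sellio, and Runmir, Xanfal is earned (Rule 2).
Kyesyl: reached.
Nalumb would need Runmir and Fenqil (Rule 11), but Fenqil is never earned.
Zanrax would need Lunven and Syleld (Rule 3), but Syleld is never earned.
Xanfal: reached.
Sellio: reached.
Syleld would need Lunven and Zanrax (Rule 7), but Zanrax is never earned.
Reached: Kyesyl, Xanfal, and Sellio — 3 of the 6.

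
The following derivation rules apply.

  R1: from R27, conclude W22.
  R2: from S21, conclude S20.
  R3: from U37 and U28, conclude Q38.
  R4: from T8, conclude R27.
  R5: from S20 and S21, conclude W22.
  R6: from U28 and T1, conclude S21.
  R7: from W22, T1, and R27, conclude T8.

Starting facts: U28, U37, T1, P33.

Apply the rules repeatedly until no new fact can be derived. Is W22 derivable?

U28 and T1 hold, so S21 follows (R6).
S21 holds, so S20 follows (R2).
S20 and S21 hold, so W22 follows (R5).

Yes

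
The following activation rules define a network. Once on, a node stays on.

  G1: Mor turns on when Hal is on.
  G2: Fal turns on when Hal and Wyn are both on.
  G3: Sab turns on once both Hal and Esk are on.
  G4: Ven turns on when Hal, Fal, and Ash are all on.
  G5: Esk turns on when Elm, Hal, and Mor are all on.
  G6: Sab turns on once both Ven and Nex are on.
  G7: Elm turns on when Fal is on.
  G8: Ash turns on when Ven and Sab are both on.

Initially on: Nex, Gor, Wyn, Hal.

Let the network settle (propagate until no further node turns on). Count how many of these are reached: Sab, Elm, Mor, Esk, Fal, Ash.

G1: Hal on → Mor on.
Hal and Wyn are on, so Fal turns on (G2).
G7: Fal on → Elm on.
G5: Elm, Hal, and Mor on → Esk on.
Hal and Esk are on, so Sab turns on (G3).
Sab: reached.
Elm: reached.
Mor: reached.
Esk: reached.
Fal: reached.
Ash would need Ven and Sab (G8), but Ven never turns on.
Reached: Sab, Elm, Mor, Esk, and Fal — 5 of the 6.

5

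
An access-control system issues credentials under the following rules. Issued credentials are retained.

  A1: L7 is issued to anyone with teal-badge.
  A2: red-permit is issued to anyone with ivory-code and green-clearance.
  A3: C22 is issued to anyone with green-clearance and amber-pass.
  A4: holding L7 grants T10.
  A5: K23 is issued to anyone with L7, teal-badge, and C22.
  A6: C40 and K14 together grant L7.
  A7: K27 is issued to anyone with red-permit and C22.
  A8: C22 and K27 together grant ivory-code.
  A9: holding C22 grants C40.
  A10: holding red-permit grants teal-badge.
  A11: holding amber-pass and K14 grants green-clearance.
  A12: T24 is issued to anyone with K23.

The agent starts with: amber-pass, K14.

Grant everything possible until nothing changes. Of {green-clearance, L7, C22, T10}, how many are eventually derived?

Holding amber-pass and K14 grants green-clearance (A11).
Holding green-clearance and amber-pass grants C22 (A3).
Holding C22 grants C40 (A9).
Holding C40 and K14 grants L7 (A6).
Holding L7 grants T10 (A4).
green-clearance: reached.
L7: reached.
C22: reached.
T10: reached.
All 4 are reached.

4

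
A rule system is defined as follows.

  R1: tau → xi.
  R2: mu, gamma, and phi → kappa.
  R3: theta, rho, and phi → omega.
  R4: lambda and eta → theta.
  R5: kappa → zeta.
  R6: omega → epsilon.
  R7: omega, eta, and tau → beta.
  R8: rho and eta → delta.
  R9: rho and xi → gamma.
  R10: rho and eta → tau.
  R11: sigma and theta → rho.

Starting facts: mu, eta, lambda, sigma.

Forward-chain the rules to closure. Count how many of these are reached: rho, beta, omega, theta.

From lambda and eta, R4 gives theta.
sigma and theta hold, so rho follows (R11).
rho: reached.
beta would need omega, eta, and tau (R7), but omega is never established.
omega would need theta, rho, and phi (R3), but phi is never established.
theta: reached.
Reached: rho and theta — 2 of the 4.

2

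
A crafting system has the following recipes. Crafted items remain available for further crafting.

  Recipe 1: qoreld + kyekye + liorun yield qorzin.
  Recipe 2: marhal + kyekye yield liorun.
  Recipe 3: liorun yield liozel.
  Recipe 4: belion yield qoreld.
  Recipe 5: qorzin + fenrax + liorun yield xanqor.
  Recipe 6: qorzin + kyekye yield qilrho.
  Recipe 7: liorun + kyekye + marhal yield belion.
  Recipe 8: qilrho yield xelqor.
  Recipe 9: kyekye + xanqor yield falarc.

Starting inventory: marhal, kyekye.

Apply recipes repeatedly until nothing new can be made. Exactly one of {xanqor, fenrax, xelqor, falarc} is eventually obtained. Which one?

xelqor

marhal + kyekye → liorun (Recipe 2).
liorun + kyekye + marhal → belion (Recipe 7).
belion → qoreld (Recipe 4).
qoreld + kyekye + liorun → qorzin (Recipe 1).
Using Recipe 6, qorzin and kyekye make qilrho.
Using Recipe 8, qilrho makes xelqor.
xanqor would need qorzin, fenrax, and liorun (Recipe 5), but fenrax is never obtained. No rule produces fenrax, and it is not given. falarc would need kyekye and xanqor (Recipe 9), but xanqor is never obtained.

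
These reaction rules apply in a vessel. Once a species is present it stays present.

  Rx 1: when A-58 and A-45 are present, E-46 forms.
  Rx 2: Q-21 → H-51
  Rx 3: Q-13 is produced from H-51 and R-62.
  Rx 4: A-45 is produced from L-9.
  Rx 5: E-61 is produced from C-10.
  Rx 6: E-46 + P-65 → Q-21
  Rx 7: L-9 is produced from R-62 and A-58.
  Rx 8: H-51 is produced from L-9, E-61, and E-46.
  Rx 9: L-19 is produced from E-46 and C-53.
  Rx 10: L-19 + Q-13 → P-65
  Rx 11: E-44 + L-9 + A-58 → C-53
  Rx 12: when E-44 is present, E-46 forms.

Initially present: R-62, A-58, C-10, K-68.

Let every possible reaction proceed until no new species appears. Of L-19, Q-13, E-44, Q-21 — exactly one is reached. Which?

C-10 present → E-61 forms (Rx 5).
R-62 and A-58 present → L-9 forms (Rx 7).
L-9 present → A-45 forms (Rx 4).
A-58 and A-45 present → E-46 forms (Rx 1).
L-9, E-61, and E-46 present → H-51 forms (Rx 8).
H-51 and R-62 present → Q-13 forms (Rx 3).
Q-21 would need E-46 and P-65 (Rx 6), but P-65 never forms. No rule produces E-44, and it is not given. L-19 would need E-46 and C-53 (Rx 9), but C-53 never forms.

Q-13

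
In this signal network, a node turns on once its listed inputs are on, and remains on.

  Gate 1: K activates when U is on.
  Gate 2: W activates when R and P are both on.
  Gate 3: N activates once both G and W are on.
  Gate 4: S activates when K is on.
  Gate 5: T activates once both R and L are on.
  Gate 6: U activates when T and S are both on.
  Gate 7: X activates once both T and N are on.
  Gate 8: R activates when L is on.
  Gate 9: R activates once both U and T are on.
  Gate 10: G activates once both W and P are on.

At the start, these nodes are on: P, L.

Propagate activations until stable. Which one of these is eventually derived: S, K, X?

L is on, so R activates (Gate 8).
Gate 2: R and P on → W on.
R and L are on, so T activates (Gate 5).
Gate 10: W and P on → G on.
Gate 3: G and W on → N on.
Gate 7: T and N on → X on.
S would need K (Gate 4), but K never turns on. K would need U (Gate 1), but U never turns on.

X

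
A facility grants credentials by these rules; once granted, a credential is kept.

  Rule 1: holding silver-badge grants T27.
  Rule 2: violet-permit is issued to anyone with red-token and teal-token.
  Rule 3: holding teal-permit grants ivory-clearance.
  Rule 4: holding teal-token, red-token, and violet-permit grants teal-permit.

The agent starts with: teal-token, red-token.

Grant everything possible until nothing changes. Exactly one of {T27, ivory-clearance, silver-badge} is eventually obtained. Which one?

ivory-clearance

Holding red-token and teal-token grants violet-permit (Rule 2).
Holding teal-token, red-token, and violet-permit grants teal-permit (Rule 4).
Holding teal-permit grants ivory-clearance (Rule 3).
No rule produces silver-badge, and it is not given. T27 would need silver-badge (Rule 1), but silver-badge is never granted.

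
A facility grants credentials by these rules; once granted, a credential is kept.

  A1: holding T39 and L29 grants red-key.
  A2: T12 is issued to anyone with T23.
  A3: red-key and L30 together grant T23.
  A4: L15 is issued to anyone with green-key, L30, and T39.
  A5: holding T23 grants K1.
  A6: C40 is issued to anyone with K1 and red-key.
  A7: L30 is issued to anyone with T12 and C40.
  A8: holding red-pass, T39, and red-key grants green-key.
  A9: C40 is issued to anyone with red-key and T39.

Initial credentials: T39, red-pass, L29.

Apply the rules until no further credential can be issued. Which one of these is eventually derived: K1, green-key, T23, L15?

green-key

Holding T39 and L29 grants red-key (A1).
Holding red-pass, T39, and red-key grants green-key (A8).
K1 would need T23 (A5), but T23 is never granted. T23 would need red-key and L30 (A3), but L30 is never granted. L15 would need green-key, L30, and T39 (A4), but L30 is never granted.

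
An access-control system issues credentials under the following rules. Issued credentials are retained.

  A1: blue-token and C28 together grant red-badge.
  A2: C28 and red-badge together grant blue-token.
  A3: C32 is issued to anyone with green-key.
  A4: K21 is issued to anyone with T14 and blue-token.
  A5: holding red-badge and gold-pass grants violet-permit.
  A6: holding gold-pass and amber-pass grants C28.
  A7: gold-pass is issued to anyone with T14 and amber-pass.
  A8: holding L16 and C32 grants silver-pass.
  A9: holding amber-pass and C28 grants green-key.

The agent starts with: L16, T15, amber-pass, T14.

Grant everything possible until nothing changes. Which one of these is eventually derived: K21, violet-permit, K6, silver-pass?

silver-pass

Holding T14 and amber-pass grants gold-pass (A7).
Holding gold-pass and amber-pass grants C28 (A6).
Holding amber-pass and C28 grants green-key (A9).
Holding green-key grants C32 (A3).
Holding L16 and C32 grants silver-pass (A8).
violet-permit would need red-badge and gold-pass (A5), but red-badge is never granted. K21 would need T14 and blue-token (A4), but blue-token is never granted. No rule produces K6, and it is not given.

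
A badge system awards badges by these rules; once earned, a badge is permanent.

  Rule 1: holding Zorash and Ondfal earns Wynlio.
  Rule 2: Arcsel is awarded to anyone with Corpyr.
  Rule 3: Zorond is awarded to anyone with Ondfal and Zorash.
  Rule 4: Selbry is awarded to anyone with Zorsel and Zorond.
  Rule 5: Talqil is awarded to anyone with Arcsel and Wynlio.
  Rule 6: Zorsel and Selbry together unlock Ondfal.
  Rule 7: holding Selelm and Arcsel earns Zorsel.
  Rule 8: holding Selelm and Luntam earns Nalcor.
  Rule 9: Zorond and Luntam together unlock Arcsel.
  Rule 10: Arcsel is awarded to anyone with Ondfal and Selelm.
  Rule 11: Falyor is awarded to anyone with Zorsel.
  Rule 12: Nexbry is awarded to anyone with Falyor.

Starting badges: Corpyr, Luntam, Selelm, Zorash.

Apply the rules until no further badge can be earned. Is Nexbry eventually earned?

Yes

With Corpyr, Arcsel is earned (Rule 2).
With Selelm and Arcsel, Zorsel is earned (Rule 7).
With Zorsel, Falyor is earned (Rule 11).
With Falyor, Nexbry is earned (Rule 12).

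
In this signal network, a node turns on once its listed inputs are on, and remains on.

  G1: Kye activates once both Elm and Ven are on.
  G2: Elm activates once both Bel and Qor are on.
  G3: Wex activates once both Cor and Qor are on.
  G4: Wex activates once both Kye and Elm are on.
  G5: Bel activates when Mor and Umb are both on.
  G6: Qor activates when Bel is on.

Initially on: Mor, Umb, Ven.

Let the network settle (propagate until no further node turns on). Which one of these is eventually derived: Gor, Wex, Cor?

Mor and Umb are on, so Bel activates (G5).
Bel is on, so Qor activates (G6).
Bel and Qor are on, so Elm activates (G2).
G1: Elm and Ven on → Kye on.
G4: Kye and Elm on → Wex on.
No rule produces Gor, and it is not given. No rule produces Cor, and it is not given.

Wex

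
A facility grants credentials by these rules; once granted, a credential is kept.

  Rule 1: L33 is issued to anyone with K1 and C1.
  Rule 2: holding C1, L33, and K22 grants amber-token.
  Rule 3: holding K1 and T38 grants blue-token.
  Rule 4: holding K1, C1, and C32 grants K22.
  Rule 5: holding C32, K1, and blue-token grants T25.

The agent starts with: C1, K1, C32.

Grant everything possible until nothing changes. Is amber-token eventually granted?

Holding K1 and C1 grants L33 (Rule 1).
Holding K1, C1, and C32 grants K22 (Rule 4).
Holding C1, L33, and K22 grants amber-token (Rule 2).

Yes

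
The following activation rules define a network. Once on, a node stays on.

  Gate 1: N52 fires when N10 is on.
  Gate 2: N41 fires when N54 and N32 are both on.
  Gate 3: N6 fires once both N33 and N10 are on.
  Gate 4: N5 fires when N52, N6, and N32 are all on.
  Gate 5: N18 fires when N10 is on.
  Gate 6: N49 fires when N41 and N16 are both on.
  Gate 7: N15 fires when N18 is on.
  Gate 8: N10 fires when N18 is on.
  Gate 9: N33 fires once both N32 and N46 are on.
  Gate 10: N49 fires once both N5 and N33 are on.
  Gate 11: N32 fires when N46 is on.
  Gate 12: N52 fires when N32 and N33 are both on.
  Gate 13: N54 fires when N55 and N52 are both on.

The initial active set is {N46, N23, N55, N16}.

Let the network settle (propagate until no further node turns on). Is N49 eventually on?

N46 is on, so N32 fires (Gate 11).
Gate 9: N32 and N46 on → N33 on.
N32 and N33 are on, so N52 fires (Gate 12).
N55 and N52 are on, so N54 fires (Gate 13).
N54 and N32 are on, so N41 fires (Gate 2).
Gate 6: N41 and N16 on → N49 on.

Yes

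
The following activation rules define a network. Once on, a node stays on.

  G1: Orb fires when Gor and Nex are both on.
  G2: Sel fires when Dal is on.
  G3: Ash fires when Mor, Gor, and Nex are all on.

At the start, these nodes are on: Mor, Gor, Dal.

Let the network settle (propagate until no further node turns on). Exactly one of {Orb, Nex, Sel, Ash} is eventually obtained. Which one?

Sel

Dal is on, so Sel fires (G2).
No rule produces Nex, and it is not given. Orb would need Gor and Nex (G1), but Nex never turns on. Ash would need Mor, Gor, and Nex (G3), but Nex never turns on.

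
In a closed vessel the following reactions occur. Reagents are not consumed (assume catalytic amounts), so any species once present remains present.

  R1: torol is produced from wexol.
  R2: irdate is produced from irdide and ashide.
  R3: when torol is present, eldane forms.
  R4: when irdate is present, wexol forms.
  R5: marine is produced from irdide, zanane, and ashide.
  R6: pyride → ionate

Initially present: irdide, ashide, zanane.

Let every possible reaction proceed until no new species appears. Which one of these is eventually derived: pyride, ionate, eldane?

eldane

irdide and ashide present → irdate forms (R2).
irdate present → wexol forms (R4).
wexol present → torol forms (R1).
torol present → eldane forms (R3).
ionate would need pyride (R6), but pyride never forms. No rule produces pyride, and it is not given.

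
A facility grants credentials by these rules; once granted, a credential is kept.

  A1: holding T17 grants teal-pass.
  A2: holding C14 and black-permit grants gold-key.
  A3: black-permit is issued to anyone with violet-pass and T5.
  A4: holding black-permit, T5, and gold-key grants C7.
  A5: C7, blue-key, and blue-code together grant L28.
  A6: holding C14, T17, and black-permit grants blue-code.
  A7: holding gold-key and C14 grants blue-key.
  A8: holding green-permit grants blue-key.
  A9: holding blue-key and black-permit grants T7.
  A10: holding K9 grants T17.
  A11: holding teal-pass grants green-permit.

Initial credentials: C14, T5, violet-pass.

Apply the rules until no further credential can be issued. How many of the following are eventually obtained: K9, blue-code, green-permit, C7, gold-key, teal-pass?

2

Holding violet-pass and T5 grants black-permit (A3).
Holding C14 and black-permit grants gold-key (A2).
Holding black-permit, T5, and gold-key grants C7 (A4).
No rule produces K9, and it is not given.
blue-code would need C14, T17, and black-permit (A6), but T17 is never granted.
green-permit would need teal-pass (A11), but teal-pass is never granted.
C7: reached.
gold-key: reached.
teal-pass would need T17 (A1), but T17 is never granted.
Reached: C7 and gold-key — 2 of the 6.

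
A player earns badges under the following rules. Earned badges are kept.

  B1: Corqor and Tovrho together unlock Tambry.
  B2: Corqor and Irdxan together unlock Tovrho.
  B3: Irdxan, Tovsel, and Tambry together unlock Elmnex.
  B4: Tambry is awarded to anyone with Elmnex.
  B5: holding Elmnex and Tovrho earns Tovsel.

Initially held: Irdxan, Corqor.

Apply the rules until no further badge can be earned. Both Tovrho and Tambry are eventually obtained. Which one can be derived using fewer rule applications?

Tovrho

Tovrho: With Corqor and Irdxan, Tovrho is earned (B2). [1 rule application]
Tambry: With Corqor and Irdxan, Tovrho is earned (B2). With Corqor and Tovrho, Tambry is earned (B1). [2 rule applications]
Tovrho needs fewer.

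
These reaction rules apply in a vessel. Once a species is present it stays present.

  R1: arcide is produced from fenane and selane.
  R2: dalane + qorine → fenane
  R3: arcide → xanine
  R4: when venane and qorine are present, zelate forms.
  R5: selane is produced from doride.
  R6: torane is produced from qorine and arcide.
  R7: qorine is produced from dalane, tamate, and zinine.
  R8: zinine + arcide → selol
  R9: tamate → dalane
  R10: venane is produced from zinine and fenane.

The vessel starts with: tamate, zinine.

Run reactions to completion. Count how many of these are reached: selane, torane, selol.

selane would need doride (R5), but doride never forms.
torane would need qorine and arcide (R6), but arcide never forms.
selol would need zinine and arcide (R8), but arcide never forms.
None of the 3 are reached.

0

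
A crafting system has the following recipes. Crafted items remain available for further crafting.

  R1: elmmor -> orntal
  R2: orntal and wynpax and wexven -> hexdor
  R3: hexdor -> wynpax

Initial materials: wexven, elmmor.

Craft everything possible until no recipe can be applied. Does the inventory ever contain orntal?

Using R1, elmmor makes orntal.

Yes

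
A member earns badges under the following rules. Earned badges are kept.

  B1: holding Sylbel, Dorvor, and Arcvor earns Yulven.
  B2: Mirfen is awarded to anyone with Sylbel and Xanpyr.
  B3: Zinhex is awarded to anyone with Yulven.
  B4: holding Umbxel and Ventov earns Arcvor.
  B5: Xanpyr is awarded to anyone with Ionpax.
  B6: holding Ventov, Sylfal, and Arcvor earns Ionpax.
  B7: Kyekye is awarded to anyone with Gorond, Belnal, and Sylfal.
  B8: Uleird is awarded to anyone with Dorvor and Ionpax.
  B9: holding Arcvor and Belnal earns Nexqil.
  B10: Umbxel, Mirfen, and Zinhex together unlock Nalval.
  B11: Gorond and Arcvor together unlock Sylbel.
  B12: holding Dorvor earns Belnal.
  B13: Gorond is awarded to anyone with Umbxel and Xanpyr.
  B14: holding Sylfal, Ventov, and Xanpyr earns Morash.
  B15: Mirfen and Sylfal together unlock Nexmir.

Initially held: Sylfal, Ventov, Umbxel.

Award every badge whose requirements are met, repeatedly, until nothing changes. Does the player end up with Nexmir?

With Umbxel and Ventov, Arcvor is earned (B4).
With Ventov, Sylfal, and Arcvor, Ionpax is earned (B6).
With Ionpax, Xanpyr is earned (B5).
With Umbxel and Xanpyr, Gorond is earned (B13).
With Gorond and Arcvor, Sylbel is earned (B11).
With Sylbel and Xanpyr, Mirfen is earned (B2).
With Mirfen and Sylfal, Nexmir is earned (B15).

Yes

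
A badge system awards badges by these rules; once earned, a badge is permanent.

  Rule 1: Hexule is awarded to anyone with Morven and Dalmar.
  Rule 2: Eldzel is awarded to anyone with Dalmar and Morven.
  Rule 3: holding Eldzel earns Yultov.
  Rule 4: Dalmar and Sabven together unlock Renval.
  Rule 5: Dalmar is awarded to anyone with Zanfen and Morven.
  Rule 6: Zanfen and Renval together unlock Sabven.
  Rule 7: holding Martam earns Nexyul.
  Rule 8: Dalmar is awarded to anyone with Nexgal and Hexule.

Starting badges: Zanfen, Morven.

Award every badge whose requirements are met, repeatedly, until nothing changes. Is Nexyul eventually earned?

No

Nexyul would need Martam (Rule 7), but Martam is never earned.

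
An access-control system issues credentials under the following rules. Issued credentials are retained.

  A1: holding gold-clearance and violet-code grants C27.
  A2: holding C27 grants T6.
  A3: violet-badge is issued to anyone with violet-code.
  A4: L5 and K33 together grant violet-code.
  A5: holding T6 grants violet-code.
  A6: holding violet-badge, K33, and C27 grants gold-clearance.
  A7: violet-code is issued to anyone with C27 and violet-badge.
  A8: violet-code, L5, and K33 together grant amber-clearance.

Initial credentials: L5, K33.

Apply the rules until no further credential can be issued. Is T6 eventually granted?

T6 would need C27 (A2), but C27 is never granted.

No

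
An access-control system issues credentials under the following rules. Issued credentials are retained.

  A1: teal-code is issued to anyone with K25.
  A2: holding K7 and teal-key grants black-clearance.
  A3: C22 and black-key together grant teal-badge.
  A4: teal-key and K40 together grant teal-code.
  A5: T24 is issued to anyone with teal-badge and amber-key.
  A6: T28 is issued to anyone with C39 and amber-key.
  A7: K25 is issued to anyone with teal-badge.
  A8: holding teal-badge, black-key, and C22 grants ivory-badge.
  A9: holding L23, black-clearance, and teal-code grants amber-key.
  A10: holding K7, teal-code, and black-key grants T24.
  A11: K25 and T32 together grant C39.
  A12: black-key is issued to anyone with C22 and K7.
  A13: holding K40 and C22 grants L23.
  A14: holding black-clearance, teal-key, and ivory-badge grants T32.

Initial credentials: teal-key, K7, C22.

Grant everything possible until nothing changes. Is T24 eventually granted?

Holding C22 and K7 grants black-key (A12).
Holding C22 and black-key grants teal-badge (A3).
Holding teal-badge grants K25 (A7).
Holding K25 grants teal-code (A1).
Holding K7, teal-code, and black-key grants T24 (A10).

Yes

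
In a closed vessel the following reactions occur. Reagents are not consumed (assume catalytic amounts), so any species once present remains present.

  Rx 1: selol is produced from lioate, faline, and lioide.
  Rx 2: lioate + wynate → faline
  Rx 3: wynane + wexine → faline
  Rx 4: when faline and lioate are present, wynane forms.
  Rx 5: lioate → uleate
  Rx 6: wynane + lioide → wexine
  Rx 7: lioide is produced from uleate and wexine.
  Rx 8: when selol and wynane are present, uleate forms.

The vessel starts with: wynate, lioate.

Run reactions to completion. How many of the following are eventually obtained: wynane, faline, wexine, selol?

lioate and wynate present → faline forms (Rx 2).
faline and lioate present → wynane forms (Rx 4).
wynane: reached.
faline: reached.
wexine would need wynane and lioide (Rx 6), but lioide never forms.
selol would need lioate, faline, and lioide (Rx 1), but lioide never forms.
Reached: wynane and faline — 2 of the 4.

2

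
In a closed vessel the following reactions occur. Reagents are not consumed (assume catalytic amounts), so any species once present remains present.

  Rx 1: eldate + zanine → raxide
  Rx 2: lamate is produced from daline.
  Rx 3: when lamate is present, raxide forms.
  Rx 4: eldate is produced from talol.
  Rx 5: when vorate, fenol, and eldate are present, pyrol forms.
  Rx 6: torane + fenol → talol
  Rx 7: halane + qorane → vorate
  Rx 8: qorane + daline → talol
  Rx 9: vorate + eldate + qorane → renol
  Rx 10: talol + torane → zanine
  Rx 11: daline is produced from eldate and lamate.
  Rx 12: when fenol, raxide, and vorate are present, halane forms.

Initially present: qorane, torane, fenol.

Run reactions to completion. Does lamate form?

lamate would need daline (Rx 2), but daline never forms.

No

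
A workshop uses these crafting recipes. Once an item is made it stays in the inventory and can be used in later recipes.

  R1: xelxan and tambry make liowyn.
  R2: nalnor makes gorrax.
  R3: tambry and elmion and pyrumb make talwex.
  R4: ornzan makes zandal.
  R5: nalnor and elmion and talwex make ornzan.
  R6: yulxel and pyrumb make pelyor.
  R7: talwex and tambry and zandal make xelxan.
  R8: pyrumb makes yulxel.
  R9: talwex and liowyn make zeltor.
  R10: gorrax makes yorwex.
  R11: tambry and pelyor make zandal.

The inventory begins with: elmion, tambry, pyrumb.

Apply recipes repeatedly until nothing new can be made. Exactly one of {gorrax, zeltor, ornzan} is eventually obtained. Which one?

Using R3, tambry, elmion, and pyrumb make talwex.
Using R8, pyrumb makes yulxel.
Using R6, yulxel and pyrumb make pelyor.
tambry and pelyor → zandal (R11).
Using R7, talwex, tambry, and zandal make xelxan.
xelxan and tambry → liowyn (R1).
Using R9, talwex and liowyn make zeltor.
ornzan would need nalnor, elmion, and talwex (R5), but nalnor is never obtained. gorrax would need nalnor (R2), but nalnor is never obtained.

zeltor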